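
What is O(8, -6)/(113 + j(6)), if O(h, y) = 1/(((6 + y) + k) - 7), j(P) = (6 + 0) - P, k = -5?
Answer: -1/1356 ≈ -0.00073746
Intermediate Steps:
j(P) = 6 - P
O(h, y) = 1/(-6 + y) (O(h, y) = 1/(((6 + y) - 5) - 7) = 1/((1 + y) - 7) = 1/(-6 + y))
O(8, -6)/(113 + j(6)) = 1/((113 + (6 - 1*6))*(-6 - 6)) = 1/((113 + (6 - 6))*(-12)) = -1/12/(113 + 0) = -1/12/113 = (1/113)*(-1/12) = -1/1356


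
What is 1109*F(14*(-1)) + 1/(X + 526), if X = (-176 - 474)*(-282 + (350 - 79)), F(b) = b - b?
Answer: 1/7676 ≈ 0.00013028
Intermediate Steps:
F(b) = 0
X = 7150 (X = -650*(-282 + 271) = -650*(-11) = 7150)
1109*F(14*(-1)) + 1/(X + 526) = 1109*0 + 1/(7150 + 526) = 0 + 1/7676 = 1/7676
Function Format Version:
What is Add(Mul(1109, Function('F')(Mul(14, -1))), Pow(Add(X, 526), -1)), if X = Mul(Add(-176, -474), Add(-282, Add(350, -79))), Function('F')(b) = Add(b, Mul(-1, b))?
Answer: Rational(1, 7676) ≈ 0.00013028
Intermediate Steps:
Function('F')(b) = 0
X = 7150 (X = Mul(-650, Add(-282, 271)) = Mul(-650, -11) = 7150)
Add(Mul(1109, Function('F')(Mul(14, -1))), Pow(Add(X, 526), -1)) = Add(Mul(1109, 0), Pow(Add(7150, 526), -1)) = Add(0, Pow(7676, -1)) = Add(0, Rational(1, 7676)) = Rational(1, 7676)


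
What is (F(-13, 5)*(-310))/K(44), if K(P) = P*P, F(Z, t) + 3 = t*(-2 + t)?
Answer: -465/242 ≈ -1.9215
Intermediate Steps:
F(Z, t) = -3 + t*(-2 + t)
K(P) = P²
(F(-13, 5)*(-310))/K(44) = ((-3 + 5² - 2*5)*(-310))/(44²) = ((-3 + 25 - 10)*(-310))/1936 = (12*(-310))*(1/1936) = -3720*1/1936 = -465/242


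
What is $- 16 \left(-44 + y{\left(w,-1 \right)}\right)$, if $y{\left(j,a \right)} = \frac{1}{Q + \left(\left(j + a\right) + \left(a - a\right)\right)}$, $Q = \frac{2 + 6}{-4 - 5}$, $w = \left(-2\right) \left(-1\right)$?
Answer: $560$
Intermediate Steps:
$w = 2$
$Q = - \frac{8}{9}$ ($Q = \frac{8}{-9} = 8 \left(- \frac{1}{9}\right) = - \frac{8}{9} \approx -0.88889$)
$y{\left(j,a \right)} = \frac{1}{- \frac{8}{9} + a + j}$ ($y{\left(j,a \right)} = \frac{1}{- \frac{8}{9} + \left(\left(j + a\right) + \left(a - a\right)\right)} = \frac{1}{- \frac{8}{9} + \left(\left(a + j\right) + 0\right)} = \frac{1}{- \frac{8}{9} + \left(a + j\right)} = \frac{1}{- \frac{8}{9} + a + j}$)
$- 16 \left(-44 + y{\left(w,-1 \right)}\right) = - 16 \left(-44 + \frac{9}{-8 + 9 \left(-1\right) + 9 \cdot 2}\right) = - 16 \left(-44 + \frac{9}{-8 - 9 + 18}\right) = - 16 \left(-44 + \frac{9}{1}\right) = - 16 \left(-44 + 9 \cdot 1\right) = - 16 \left(-44 + 9\right) = \left(-16\right) \left(-35\right) = 560$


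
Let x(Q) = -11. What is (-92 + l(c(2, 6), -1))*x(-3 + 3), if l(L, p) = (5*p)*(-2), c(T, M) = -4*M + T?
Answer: 902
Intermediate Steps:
c(T, M) = T - 4*M
l(L, p) = -10*p
(-92 + l(c(2, 6), -1))*x(-3 + 3) = (-92 - 10*(-1))*(-11) = (-92 + 10)*(-11) = -82*(-11) = 902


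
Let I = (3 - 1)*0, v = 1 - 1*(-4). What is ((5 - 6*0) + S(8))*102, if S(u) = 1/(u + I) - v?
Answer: 51/4 ≈ 12.750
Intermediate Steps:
v = 5 (v = 1 + 4 = 5)
I = 0 (I = 2*0 = 0)
S(u) = -5 + 1/u (S(u) = 1/(u + 0) - 1*5 = 1/u - 5 = -5 + 1/u)
((5 - 6*0) + S(8))*102 = ((5 - 6*0) + (-5 + 1/8))*102 = ((5 + 0) + (-5 + ⅛))*102 = (5 - 39/8)*102 = (⅛)*102 = 51/4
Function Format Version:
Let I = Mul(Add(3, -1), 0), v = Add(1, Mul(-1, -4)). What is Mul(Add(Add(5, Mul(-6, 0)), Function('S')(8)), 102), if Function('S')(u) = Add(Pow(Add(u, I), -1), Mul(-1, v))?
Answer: Rational(51, 4) ≈ 12.750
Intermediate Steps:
v = 5 (v = Add(1, 4) = 5)
I = 0 (I = Mul(2, 0) = 0)
Function('S')(u) = Add(-5, Pow(u, -1)) (Function('S')(u) = Add(Pow(Add(u, 0), -1), Mul(-1, 5)) = Add(Pow(u, -1), -5) = Add(-5, Pow(u, -1)))
Mul(Add(Add(5, Mul(-6, 0)), Function('S')(8)), 102) = Mul(Add(Add(5, Mul(-6, 0)), Add(-5, Pow(8, -1))), 102) = Mul(Add(Add(5, 0), Add(-5, Rational(1, 8))), 102) = Mul(Add(5, Rational(-39, 8)), 102) = Mul(Rational(1, 8), 102) = Rational(51, 4)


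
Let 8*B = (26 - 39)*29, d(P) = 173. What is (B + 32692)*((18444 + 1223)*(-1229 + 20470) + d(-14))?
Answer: 12353242471785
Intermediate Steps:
B = -377/8 (B = ((26 - 39)*29)/8 = (-13*29)/8 = (⅛)*(-377) = -377/8 ≈ -47.125)
(B + 32692)*((18444 + 1223)*(-1229 + 20470) + d(-14)) = (-377/8 + 32692)*((18444 + 1223)*(-1229 + 20470) + 173) = 261159*(19667*19241 + 173)/8 = 261159*(378412747 + 173)/8 = (261159/8)*378412920 = 12353242471785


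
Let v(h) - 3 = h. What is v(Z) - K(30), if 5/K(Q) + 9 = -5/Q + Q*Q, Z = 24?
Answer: 28857/1069 ≈ 26.994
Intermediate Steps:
v(h) = 3 + h
K(Q) = 5/(-9 + Q² - 5/Q) (K(Q) = 5/(-9 + (-5/Q + Q*Q)) = 5/(-9 + (-5/Q + Q²)) = 5/(-9 + (Q² - 5/Q)) = 5/(-9 + Q² - 5/Q))
v(Z) - K(30) = (3 + 24) - 5*30/(-5 + 30³ - 9*30) = 27 - 5*30/(-5 + 27000 - 270) = 27 - 5*30/26725 = 27 - 1*6/1069 = 27 - 6/1069 = 28857/1069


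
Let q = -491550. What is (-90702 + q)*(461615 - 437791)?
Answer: -13871571648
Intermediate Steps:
(-90702 + q)*(461615 - 437791) = (-90702 - 491550)*(461615 - 437791) = -582252*23824 = -13871571648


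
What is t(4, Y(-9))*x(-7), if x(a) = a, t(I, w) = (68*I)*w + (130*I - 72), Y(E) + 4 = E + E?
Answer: 38752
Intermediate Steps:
Y(E) = -4 + 2*E (Y(E) = -4 + (E + E) = -4 + 2*E)
t(I, w) = -72 + 130*I + 68*I*w (t(I, w) = 68*I*w + (-72 + 130*I) = -72 + 130*I + 68*I*w)
t(4, Y(-9))*x(-7) = (-72 + 130*4 + 68*4*(-4 + 2*(-9)))*(-7) = (-72 + 520 + 68*4*(-4 - 18))*(-7) = (-72 + 520 + 68*4*(-22))*(-7) = (-72 + 520 - 5984)*(-7) = -5536*(-7) = 38752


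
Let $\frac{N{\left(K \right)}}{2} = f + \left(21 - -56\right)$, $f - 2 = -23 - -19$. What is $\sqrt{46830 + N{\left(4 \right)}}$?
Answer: $18 \sqrt{145} \approx 216.75$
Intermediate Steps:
$f = -2$ ($f = 2 - 4 = -2$)
$N{\left(K \right)} = 150$ ($N{\left(K \right)} = 2 \left(-2 + \left(21 - -56\right)\right) = 2 \left(-2 + \left(21 + 56\right)\right) = 2 \left(-2 + 77\right) = 2 \cdot 75 = 150$)
$\sqrt{46830 + N{\left(4 \right)}} = \sqrt{46830 + 150} = \sqrt{46980} = 18 \sqrt{145}$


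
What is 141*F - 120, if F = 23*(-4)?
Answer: -13092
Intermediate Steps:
F = -92
141*F - 120 = 141*(-92) - 120 = -12972 - 120 = -13092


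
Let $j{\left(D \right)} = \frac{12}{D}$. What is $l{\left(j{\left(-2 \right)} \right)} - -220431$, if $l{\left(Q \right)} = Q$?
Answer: $220425$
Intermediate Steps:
$l{\left(j{\left(-2 \right)} \right)} - -220431 = \frac{12}{-2} - -220431 = 12 \left(- \frac{1}{2}\right) + 220431 = -6 + 220431 = 220425$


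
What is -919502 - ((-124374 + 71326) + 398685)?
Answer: -1265139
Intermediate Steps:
-919502 - ((-124374 + 71326) + 398685) = -919502 - (-53048 + 398685) = -919502 - 1*345637 = -919502 - 345637 = -1265139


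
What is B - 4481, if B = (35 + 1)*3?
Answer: -4373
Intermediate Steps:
B = 108 (B = 36*3 = 108)
B - 4481 = 108 - 4481 = -4373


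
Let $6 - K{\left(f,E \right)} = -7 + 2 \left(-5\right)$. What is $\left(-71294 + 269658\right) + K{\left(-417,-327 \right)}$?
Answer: $198387$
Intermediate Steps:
$K{\left(f,E \right)} = 23$ ($K{\left(f,E \right)} = 6 - \left(-7 + 2 \left(-5\right)\right) = 6 - \left(-7 - 10\right) = 6 - -17 = 6 + 17 = 23$)
$\left(-71294 + 269658\right) + K{\left(-417,-327 \right)} = \left(-71294 + 269658\right) + 23 = 198364 + 23 = 198387$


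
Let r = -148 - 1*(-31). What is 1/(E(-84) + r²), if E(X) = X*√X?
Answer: 507/6962275 + 56*I*√21/62660475 ≈ 7.2821e-5 + 4.0955e-6*I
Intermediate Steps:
E(X) = X^(3/2)
r = -117 (r = -148 + 31 = -117)
1/(E(-84) + r²) = 1/((-84)^(3/2) + (-117)²) = 1/(-168*I*√21 + 13689) = 1/(13689 - 168*I*√21)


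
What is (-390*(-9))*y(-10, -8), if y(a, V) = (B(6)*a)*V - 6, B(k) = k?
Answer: 1663740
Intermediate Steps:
y(a, V) = -6 + 6*V*a (y(a, V) = (6*a)*V - 6 = 6*V*a - 6 = -6 + 6*V*a)
(-390*(-9))*y(-10, -8) = (-390*(-9))*(-6 + 6*(-8)*(-10)) = (-78*(-45))*(-6 + 480) = 3510*474 = 1663740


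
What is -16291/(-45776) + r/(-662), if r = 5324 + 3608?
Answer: -199043295/15151856 ≈ -13.137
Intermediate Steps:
r = 8932
-16291/(-45776) + r/(-662) = -16291/(-45776) + 8932/(-662) = -16291*(-1/45776) + 8932*(-1/662) = 16291/45776 - 4466/331 = -199043295/15151856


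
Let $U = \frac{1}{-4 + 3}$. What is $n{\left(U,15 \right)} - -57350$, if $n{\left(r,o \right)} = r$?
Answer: $57349$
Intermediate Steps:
$U = -1$ ($U = \frac{1}{-1} = -1$)
$n{\left(U,15 \right)} - -57350 = -1 - -57350 = -1 + 57350 = 57349$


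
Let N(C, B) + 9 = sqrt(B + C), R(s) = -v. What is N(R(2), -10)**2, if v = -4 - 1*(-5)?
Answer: (9 - I*sqrt(11))**2 ≈ 70.0 - 59.699*I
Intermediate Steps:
v = 1 (v = -4 + 5 = 1)
R(s) = -1 (R(s) = -1*1 = -1)
N(C, B) = -9 + sqrt(B + C)
N(R(2), -10)**2 = (-9 + sqrt(-10 - 1))**2 = (-9 + sqrt(-11))**2 = (-9 + I*sqrt(11))**2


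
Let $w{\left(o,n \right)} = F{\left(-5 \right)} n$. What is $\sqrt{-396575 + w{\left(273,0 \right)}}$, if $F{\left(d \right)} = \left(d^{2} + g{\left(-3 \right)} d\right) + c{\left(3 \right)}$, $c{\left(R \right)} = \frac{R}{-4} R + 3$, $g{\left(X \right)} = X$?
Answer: $5 i \sqrt{15863} \approx 629.74 i$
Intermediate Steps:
$c{\left(R \right)} = 3 - \frac{R^{2}}{4}$ ($c{\left(R \right)} = R \left(- \frac{1}{4}\right) R + 3 = - \frac{R}{4} R + 3 = - \frac{R^{2}}{4} + 3 = 3 - \frac{R^{2}}{4}$)
$F{\left(d \right)} = \frac{3}{4} + d^{2} - 3 d$ ($F{\left(d \right)} = \left(d^{2} - 3 d\right) + \left(3 - \frac{3^{2}}{4}\right) = \left(d^{2} - 3 d\right) + \left(3 - \frac{9}{4}\right) = \left(d^{2} - 3 d\right) + \frac{3}{4} = \frac{3}{4} + d^{2} - 3 d$)
$w{\left(o,n \right)} = \frac{163 n}{4}$ ($w{\left(o,n \right)} = \left(\frac{3}{4} + \left(-5\right)^{2} - -15\right) n = \left(\frac{3}{4} + 25 + 15\right) n = \frac{163 n}{4}$)
$\sqrt{-396575 + w{\left(273,0 \right)}} = \sqrt{-396575 + \frac{163}{4} \cdot 0} = \sqrt{-396575 + 0} = \sqrt{-396575} = 5 i \sqrt{15863}$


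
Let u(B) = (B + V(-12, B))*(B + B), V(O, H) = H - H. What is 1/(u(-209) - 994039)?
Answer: -1/906677 ≈ -1.1029e-6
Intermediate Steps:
V(O, H) = 0
u(B) = 2*B**2 (u(B) = (B + 0)*(B + B) = B*(2*B) = 2*B**2)
1/(u(-209) - 994039) = 1/(2*(-209)**2 - 994039) = 1/(2*43681 - 994039) = 1/(87362 - 994039) = 1/(-906677) = -1/906677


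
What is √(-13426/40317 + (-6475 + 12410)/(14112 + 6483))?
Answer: I*√137380913890005/55355241 ≈ 0.21174*I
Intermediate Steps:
√(-13426/40317 + (-6475 + 12410)/(14112 + 6483)) = √(-13426*1/40317 + 5935/20595) = √(-13426/40317 + 5935*(1/20595)) = √(-13426/40317 + 1187/4119) = √(-2481805/55355241) = I*√137380913890005/55355241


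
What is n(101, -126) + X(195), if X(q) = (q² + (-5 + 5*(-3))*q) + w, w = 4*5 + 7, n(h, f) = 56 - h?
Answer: 34107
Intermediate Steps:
w = 27 (w = 20 + 7 = 27)
X(q) = 27 + q² - 20*q (X(q) = (q² + (-5 + 5*(-3))*q) + 27 = (q² + (-5 - 15)*q) + 27 = (q² - 20*q) + 27 = 27 + q² - 20*q)
n(101, -126) + X(195) = (56 - 1*101) + (27 + 195² - 20*195) = (56 - 101) + (27 + 38025 - 3900) = -45 + 34152 = 34107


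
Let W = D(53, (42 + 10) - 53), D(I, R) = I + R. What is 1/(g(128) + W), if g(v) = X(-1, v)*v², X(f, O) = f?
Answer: -1/16332 ≈ -6.1229e-5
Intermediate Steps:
g(v) = -v²
W = 52 (W = 53 + ((42 + 10) - 53) = 53 + (52 - 53) = 53 - 1 = 52)
1/(g(128) + W) = 1/(-1*128² + 52) = 1/(-1*16384 + 52) = 1/(-16384 + 52) = 1/(-16332) = -1/16332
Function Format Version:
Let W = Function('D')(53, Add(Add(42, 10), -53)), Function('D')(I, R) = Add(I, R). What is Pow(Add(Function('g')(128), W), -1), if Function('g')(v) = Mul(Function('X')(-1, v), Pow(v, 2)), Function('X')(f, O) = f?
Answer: Rational(-1, 16332) ≈ -6.1229e-5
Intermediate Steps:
Function('g')(v) = Mul(-1, Pow(v, 2))
W = 52 (W = Add(53, Add(Add(42, 10), -53)) = Add(53, Add(52, -53)) = Add(53, -1) = 52)
Pow(Add(Function('g')(128), W), -1) = Pow(Add(Mul(-1, Pow(128, 2)), 52), -1) = Pow(Add(Mul(-1, 16384), 52), -1) = Pow(Add(-16384, 52), -1) = Pow(-16332, -1) = Rational(-1, 16332)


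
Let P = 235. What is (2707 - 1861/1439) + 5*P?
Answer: 5584337/1439 ≈ 3880.7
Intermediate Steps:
(2707 - 1861/1439) + 5*P = (2707 - 1861/1439) + 5*235 = (2707 - 1861*1/1439) + 1175 = (2707 - 1861/1439) + 1175 = 3893512/1439 + 1175 = 5584337/1439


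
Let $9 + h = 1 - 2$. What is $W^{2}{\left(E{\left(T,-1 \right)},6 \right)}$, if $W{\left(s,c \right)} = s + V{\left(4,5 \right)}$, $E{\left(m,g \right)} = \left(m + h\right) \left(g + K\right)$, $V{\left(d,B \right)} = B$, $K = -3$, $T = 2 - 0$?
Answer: $1369$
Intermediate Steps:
$T = 2$ ($T = 2 + 0 = 2$)
$h = -10$ ($h = -9 + \left(1 - 2\right) = -9 - 1 = -10$)
$E{\left(m,g \right)} = \left(-10 + m\right) \left(-3 + g\right)$ ($E{\left(m,g \right)} = \left(m - 10\right) \left(g - 3\right) = \left(-10 + m\right) \left(-3 + g\right)$)
$W{\left(s,c \right)} = 5 + s$ ($W{\left(s,c \right)} = s + 5 = 5 + s$)
$W^{2}{\left(E{\left(T,-1 \right)},6 \right)} = \left(5 - -32\right)^{2} = \left(5 + \left(30 + 10 - 6 - 2\right)\right)^{2} = \left(5 + 32\right)^{2} = 37^{2} = 1369$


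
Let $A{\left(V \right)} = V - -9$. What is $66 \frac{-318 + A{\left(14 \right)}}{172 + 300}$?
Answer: $- \frac{165}{4} \approx -41.25$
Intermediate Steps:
$A{\left(V \right)} = 9 + V$ ($A{\left(V \right)} = V + 9 = 9 + V$)
$66 \frac{-318 + A{\left(14 \right)}}{172 + 300} = 66 \frac{-318 + \left(9 + 14\right)}{172 + 300} = 66 \frac{-318 + 23}{472} = 66 \left(\left(-295\right) \frac{1}{472}\right) = 66 \left(- \frac{5}{8}\right) = - \frac{165}{4}$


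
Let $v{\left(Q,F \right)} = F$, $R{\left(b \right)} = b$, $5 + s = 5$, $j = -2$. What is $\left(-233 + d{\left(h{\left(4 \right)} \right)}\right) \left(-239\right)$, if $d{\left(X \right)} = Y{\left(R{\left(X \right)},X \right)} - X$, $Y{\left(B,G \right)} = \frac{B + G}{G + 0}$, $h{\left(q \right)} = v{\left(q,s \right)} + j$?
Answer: $54731$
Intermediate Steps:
$s = 0$ ($s = -5 + 5 = 0$)
$h{\left(q \right)} = -2$ ($h{\left(q \right)} = 0 - 2 = -2$)
$Y{\left(B,G \right)} = \frac{B + G}{G}$
$d{\left(X \right)} = 2 - X$ ($d{\left(X \right)} = \frac{X + X}{X} - X = \frac{2 X}{X} - X = 2 - X$)
$\left(-233 + d{\left(h{\left(4 \right)} \right)}\right) \left(-239\right) = \left(-233 + \left(2 - -2\right)\right) \left(-239\right) = \left(-233 + \left(2 + 2\right)\right) \left(-239\right) = \left(-233 + 4\right) \left(-239\right) = \left(-229\right) \left(-239\right) = 54731$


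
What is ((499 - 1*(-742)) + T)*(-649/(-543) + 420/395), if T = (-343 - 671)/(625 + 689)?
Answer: 26314391630/9394443 ≈ 2801.1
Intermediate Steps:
T = -169/219 (T = -1014/1314 = -1014*1/1314 = -169/219 ≈ -0.77169)
((499 - 1*(-742)) + T)*(-649/(-543) + 420/395) = ((499 - 1*(-742)) - 169/219)*(-649/(-543) + 420/395) = ((499 + 742) - 169/219)*(-649*(-1/543) + 420*(1/395)) = (1241 - 169/219)*(649/543 + 84/79) = (271610/219)*(96883/42897) = 26314391630/9394443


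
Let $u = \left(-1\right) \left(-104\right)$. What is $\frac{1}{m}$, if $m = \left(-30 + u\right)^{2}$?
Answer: $\frac{1}{5476} \approx 0.00018262$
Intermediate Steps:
$u = 104$
$m = 5476$ ($m = \left(-30 + 104\right)^{2} = 74^{2} = 5476$)
$\frac{1}{m} = \frac{1}{5476}$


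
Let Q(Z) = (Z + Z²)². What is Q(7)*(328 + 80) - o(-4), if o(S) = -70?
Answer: 1279558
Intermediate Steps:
Q(7)*(328 + 80) - o(-4) = (7²*(1 + 7)²)*(328 + 80) - 1*(-70) = (49*8²)*408 + 70 = (49*64)*408 + 70 = 3136*408 + 70 = 1279488 + 70 = 1279558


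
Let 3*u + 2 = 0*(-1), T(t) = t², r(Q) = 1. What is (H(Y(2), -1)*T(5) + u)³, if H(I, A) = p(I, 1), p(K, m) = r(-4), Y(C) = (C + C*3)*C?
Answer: 389017/27 ≈ 14408.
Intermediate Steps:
Y(C) = 4*C² (Y(C) = (C + 3*C)*C = (4*C)*C = 4*C²)
p(K, m) = 1
u = -⅔ (u = -⅔ + (0*(-1))/3 = -⅔ + (⅓)*0 = -⅔ + 0 = -⅔ ≈ -0.66667)
H(I, A) = 1
(H(Y(2), -1)*T(5) + u)³ = (1*5² - ⅔)³ = (1*25 - ⅔)³ = (25 - ⅔)³ = (73/3)³ = 389017/27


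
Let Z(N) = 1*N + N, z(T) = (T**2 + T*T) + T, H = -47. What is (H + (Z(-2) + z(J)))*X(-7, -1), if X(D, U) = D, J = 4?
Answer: 105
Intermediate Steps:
z(T) = T + 2*T**2 (z(T) = (T**2 + T**2) + T = 2*T**2 + T = T + 2*T**2)
Z(N) = 2*N (Z(N) = N + N = 2*N)
(H + (Z(-2) + z(J)))*X(-7, -1) = (-47 + (2*(-2) + 4*(1 + 2*4)))*(-7) = (-47 + (-4 + 4*(1 + 8)))*(-7) = (-47 + (-4 + 4*9))*(-7) = (-47 + (-4 + 36))*(-7) = (-47 + 32)*(-7) = -15*(-7) = 105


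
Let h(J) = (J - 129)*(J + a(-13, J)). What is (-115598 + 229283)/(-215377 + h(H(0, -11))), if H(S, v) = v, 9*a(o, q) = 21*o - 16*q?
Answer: -93015/173723 ≈ -0.53542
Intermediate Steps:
a(o, q) = -16*q/9 + 7*o/3 (a(o, q) = (21*o - 16*q)/9 = (-16*q + 21*o)/9 = -16*q/9 + 7*o/3)
h(J) = (-129 + J)*(-91/3 - 7*J/9) (h(J) = (J - 129)*(J + (-16*J/9 + (7/3)*(-13))) = (-129 + J)*(J + (-16*J/9 - 91/3)) = (-129 + J)*(J + (-91/3 - 16*J/9)) = (-129 + J)*(-91/3 - 7*J/9))
(-115598 + 229283)/(-215377 + h(H(0, -11))) = (-115598 + 229283)/(-215377 + (3913 + 70*(-11) - 7/9*(-11)²)) = 113685/(-215377 + (3913 - 770 - 7/9*121)) = 113685/(-215377 + (3913 - 770 - 847/9)) = 113685/(-215377 + 27440/9) = 113685/(-1910953/9) = 113685*(-9/1910953) = -93015/173723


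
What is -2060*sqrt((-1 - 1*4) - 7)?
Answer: -4120*I*sqrt(3) ≈ -7136.0*I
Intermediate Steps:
-2060*sqrt((-1 - 1*4) - 7) = -2060*sqrt((-1 - 4) - 7) = -2060*sqrt(-5 - 7) = -4120*I*sqrt(3)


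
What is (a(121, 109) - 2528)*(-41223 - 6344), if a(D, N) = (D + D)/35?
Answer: 4197216946/35 ≈ 1.1992e+8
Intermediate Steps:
a(D, N) = 2*D/35 (a(D, N) = (2*D)*(1/35) = 2*D/35)
(a(121, 109) - 2528)*(-41223 - 6344) = ((2/35)*121 - 2528)*(-41223 - 6344) = (242/35 - 2528)*(-47567) = -88238/35*(-47567) = 4197216946/35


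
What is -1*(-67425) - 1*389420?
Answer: -321995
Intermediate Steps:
-1*(-67425) - 1*389420 = 67425 - 389420 = -321995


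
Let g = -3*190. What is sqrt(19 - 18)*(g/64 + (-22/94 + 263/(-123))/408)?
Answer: -84081691/9434592 ≈ -8.9121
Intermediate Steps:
g = -570
sqrt(19 - 18)*(g/64 + (-22/94 + 263/(-123))/408) = sqrt(19 - 18)*(-570/64 + (-22/94 + 263/(-123))/408) = sqrt(1)*(-570*1/64 + (-22*1/94 + 263*(-1/123))*(1/408)) = 1*(-285/32 + (-11/47 - 263/123)*(1/408)) = 1*(-285/32 - 13714/5781*1/408) = 1*(-285/32 - 6857/1179324) = 1*(-84081691/9434592) = -84081691/9434592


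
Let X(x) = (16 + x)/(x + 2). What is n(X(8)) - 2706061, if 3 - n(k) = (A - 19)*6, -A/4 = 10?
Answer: -2705704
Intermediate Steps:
X(x) = (16 + x)/(2 + x)
A = -40 (A = -4*10 = -40)
n(k) = 357 (n(k) = 3 - (-40 - 19)*6 = 3 - (-59)*6 = 3 - 1*(-354) = 3 + 354 = 357)
n(X(8)) - 2706061 = 357 - 2706061 = -2705704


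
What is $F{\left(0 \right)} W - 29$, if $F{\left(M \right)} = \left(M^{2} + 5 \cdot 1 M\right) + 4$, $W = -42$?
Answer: $-197$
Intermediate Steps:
$F{\left(M \right)} = 4 + M^{2} + 5 M$ ($F{\left(M \right)} = \left(M^{2} + 5 M\right) + 4 = 4 + M^{2} + 5 M$)
$F{\left(0 \right)} W - 29 = \left(4 + 0^{2} + 5 \cdot 0\right) \left(-42\right) - 29 = \left(4 + 0 + 0\right) \left(-42\right) - 29 = 4 \left(-42\right) - 29 = -168 - 29 = -197$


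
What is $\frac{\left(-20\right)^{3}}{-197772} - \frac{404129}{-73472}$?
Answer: $\frac{20128294147}{3632676096} \approx 5.5409$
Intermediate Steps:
$\frac{\left(-20\right)^{3}}{-197772} - \frac{404129}{-73472} = \left(-8000\right) \left(- \frac{1}{197772}\right) - - \frac{404129}{73472} = \frac{2000}{49443} + \frac{404129}{73472} = \frac{20128294147}{3632676096}$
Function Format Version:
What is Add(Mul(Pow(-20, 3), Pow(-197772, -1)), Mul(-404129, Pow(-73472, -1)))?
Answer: Rational(20128294147, 3632676096) ≈ 5.5409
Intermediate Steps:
Add(Mul(Pow(-20, 3), Pow(-197772, -1)), Mul(-404129, Pow(-73472, -1))) = Add(Mul(-8000, Rational(-1, 197772)), Mul(-404129, Rational(-1, 73472))) = Add(Rational(2000, 49443), Rational(404129, 73472)) = Rational(20128294147, 3632676096)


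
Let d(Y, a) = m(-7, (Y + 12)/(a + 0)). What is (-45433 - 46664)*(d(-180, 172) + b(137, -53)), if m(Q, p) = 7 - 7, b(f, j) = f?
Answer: -12617289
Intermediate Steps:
m(Q, p) = 0
d(Y, a) = 0
(-45433 - 46664)*(d(-180, 172) + b(137, -53)) = (-45433 - 46664)*(0 + 137) = -92097*137 = -12617289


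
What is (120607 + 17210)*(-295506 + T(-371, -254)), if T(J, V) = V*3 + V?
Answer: -40865772474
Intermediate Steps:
T(J, V) = 4*V (T(J, V) = 3*V + V = 4*V)
(120607 + 17210)*(-295506 + T(-371, -254)) = (120607 + 17210)*(-295506 + 4*(-254)) = 137817*(-295506 - 1016) = 137817*(-296522) = -40865772474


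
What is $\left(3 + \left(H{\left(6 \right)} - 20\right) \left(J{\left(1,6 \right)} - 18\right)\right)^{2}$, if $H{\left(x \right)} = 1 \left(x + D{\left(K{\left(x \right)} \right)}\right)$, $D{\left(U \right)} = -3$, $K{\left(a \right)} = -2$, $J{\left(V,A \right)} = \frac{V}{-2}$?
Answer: $\frac{403225}{4} \approx 1.0081 \cdot 10^{5}$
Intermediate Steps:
$J{\left(V,A \right)} = - \frac{V}{2}$ ($J{\left(V,A \right)} = V \left(- \frac{1}{2}\right) = - \frac{V}{2}$)
$H{\left(x \right)} = -3 + x$ ($H{\left(x \right)} = 1 \left(x - 3\right) = 1 \left(-3 + x\right) = -3 + x$)
$\left(3 + \left(H{\left(6 \right)} - 20\right) \left(J{\left(1,6 \right)} - 18\right)\right)^{2} = \left(3 + \left(\left(-3 + 6\right) - 20\right) \left(\left(- \frac{1}{2}\right) 1 - 18\right)\right)^{2} = \left(3 + \left(3 - 20\right) \left(- \frac{1}{2} - 18\right)\right)^{2} = \left(3 - - \frac{629}{2}\right)^{2} = \left(3 + \frac{629}{2}\right)^{2} = \left(\frac{635}{2}\right)^{2} = \frac{403225}{4}$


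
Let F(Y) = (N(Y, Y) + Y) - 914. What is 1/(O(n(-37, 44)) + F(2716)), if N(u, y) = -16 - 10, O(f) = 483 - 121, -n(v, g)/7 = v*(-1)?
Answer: 1/2138 ≈ 0.00046773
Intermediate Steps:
n(v, g) = 7*v (n(v, g) = -7*v*(-1) = -(-7)*v = 7*v)
O(f) = 362
N(u, y) = -26
F(Y) = -940 + Y (F(Y) = (-26 + Y) - 914 = -940 + Y)
1/(O(n(-37, 44)) + F(2716)) = 1/(362 + (-940 + 2716)) = 1/(362 + 1776) = 1/2138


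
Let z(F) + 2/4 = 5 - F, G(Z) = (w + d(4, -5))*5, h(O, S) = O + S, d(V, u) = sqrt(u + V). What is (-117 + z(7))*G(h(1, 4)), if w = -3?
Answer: 3585/2 - 1195*I/2 ≈ 1792.5 - 597.5*I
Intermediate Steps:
d(V, u) = sqrt(V + u)
G(Z) = -15 + 5*I (G(Z) = (-3 + sqrt(4 - 5))*5 = (-3 + sqrt(-1))*5 = (-3 + I)*5 = -15 + 5*I)
z(F) = 9/2 - F (z(F) = -1/2 + (5 - F) = 9/2 - F)
(-117 + z(7))*G(h(1, 4)) = (-117 + (9/2 - 1*7))*(-15 + 5*I) = (-117 + (9/2 - 7))*(-15 + 5*I) = (-117 - 5/2)*(-15 + 5*I) = -239*(-15 + 5*I)/2 = 3585/2 - 1195*I/2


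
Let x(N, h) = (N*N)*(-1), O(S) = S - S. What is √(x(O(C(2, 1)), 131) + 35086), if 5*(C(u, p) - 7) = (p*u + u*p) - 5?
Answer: √35086 ≈ 187.31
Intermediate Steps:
C(u, p) = 6 + 2*p*u/5 (C(u, p) = 7 + ((p*u + u*p) - 5)/5 = 7 + ((p*u + p*u) - 5)/5 = 7 + (2*p*u - 5)/5 = 7 + (-5 + 2*p*u)/5 = 7 + (-1 + 2*p*u/5) = 6 + 2*p*u/5)
O(S) = 0
x(N, h) = -N² (x(N, h) = N²*(-1) = -N²)
√(x(O(C(2, 1)), 131) + 35086) = √(-1*0² + 35086) = √(-1*0 + 35086) = √(0 + 35086) = √35086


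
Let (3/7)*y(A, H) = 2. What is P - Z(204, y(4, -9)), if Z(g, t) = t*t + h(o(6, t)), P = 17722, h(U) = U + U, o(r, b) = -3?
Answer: 159356/9 ≈ 17706.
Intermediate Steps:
y(A, H) = 14/3 (y(A, H) = (7/3)*2 = 14/3)
h(U) = 2*U
Z(g, t) = -6 + t² (Z(g, t) = t*t + 2*(-3) = t² - 6 = -6 + t²)
P - Z(204, y(4, -9)) = 17722 - (-6 + (14/3)²) = 17722 - (-6 + 196/9) = 17722 - 1*142/9 = 17722 - 142/9 = 159356/9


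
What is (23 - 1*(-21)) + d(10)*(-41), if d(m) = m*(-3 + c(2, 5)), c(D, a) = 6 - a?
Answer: 864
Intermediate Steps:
d(m) = -2*m (d(m) = m*(-3 + (6 - 1*5)) = m*(-3 + (6 - 5)) = m*(-3 + 1) = m*(-2) = -2*m)
(23 - 1*(-21)) + d(10)*(-41) = (23 - 1*(-21)) - 2*10*(-41) = (23 + 21) - 20*(-41) = 44 + 820 = 864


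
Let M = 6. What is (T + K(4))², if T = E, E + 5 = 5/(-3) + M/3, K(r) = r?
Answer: 4/9 ≈ 0.44444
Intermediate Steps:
E = -14/3 (E = -5 + (5/(-3) + 6/3) = -5 + (5*(-⅓) + 6*(⅓)) = -5 + (-5/3 + 2) = -5 + ⅓ = -14/3 ≈ -4.6667)
T = -14/3 ≈ -4.6667
(T + K(4))² = (-14/3 + 4)² = (-⅔)² = 4/9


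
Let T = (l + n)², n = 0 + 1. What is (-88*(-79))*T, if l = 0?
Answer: 6952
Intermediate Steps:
n = 1
T = 1 (T = (0 + 1)² = 1² = 1)
(-88*(-79))*T = -88*(-79)*1 = 6952*1 = 6952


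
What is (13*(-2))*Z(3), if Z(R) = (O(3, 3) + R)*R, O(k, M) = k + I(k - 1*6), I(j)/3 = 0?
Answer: -468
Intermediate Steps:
I(j) = 0 (I(j) = 3*0 = 0)
O(k, M) = k (O(k, M) = k + 0 = k)
Z(R) = R*(3 + R) (Z(R) = (3 + R)*R = R*(3 + R))
(13*(-2))*Z(3) = (13*(-2))*(3*(3 + 3)) = -78*6 = -26*18 = -468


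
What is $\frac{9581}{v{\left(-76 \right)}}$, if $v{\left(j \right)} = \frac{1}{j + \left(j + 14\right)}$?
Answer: $-1322178$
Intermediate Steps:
$v{\left(j \right)} = \frac{1}{14 + 2 j}$ ($v{\left(j \right)} = \frac{1}{j + \left(14 + j\right)} = \frac{1}{14 + 2 j}$)
$\frac{9581}{v{\left(-76 \right)}} = \frac{9581}{\frac{1}{2} \frac{1}{7 - 76}} = \frac{9581}{\frac{1}{2} \frac{1}{-69}} = \frac{9581}{\frac{1}{2} \left(- \frac{1}{69}\right)} = \frac{9581}{- \frac{1}{138}} = 9581 \left(-138\right) = -1322178$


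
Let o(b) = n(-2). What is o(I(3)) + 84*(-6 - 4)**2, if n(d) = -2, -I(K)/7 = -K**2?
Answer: 8398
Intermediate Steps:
I(K) = 7*K**2 (I(K) = -(-7)*K**2 = 7*K**2)
o(b) = -2
o(I(3)) + 84*(-6 - 4)**2 = -2 + 84*(-6 - 4)**2 = -2 + 84*(-10)**2 = -2 + 84*100 = -2 + 8400 = 8398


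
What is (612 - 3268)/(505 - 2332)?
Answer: 2656/1827 ≈ 1.4537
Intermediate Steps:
(612 - 3268)/(505 - 2332) = -2656/(-1827) = -2656*(-1/1827) = 2656/1827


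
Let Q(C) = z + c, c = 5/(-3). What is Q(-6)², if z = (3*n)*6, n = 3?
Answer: 24649/9 ≈ 2738.8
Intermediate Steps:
z = 54 (z = (3*3)*6 = 9*6 = 54)
c = -5/3 (c = 5*(-⅓) = -5/3 ≈ -1.6667)
Q(C) = 157/3 (Q(C) = 54 - 5/3 = 157/3)
Q(-6)² = (157/3)² = 24649/9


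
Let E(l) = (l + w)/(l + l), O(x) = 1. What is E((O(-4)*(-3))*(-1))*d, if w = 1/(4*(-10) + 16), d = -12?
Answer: -71/12 ≈ -5.9167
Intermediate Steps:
w = -1/24 (w = 1/(-40 + 16) = 1/(-24) = -1/24 ≈ -0.041667)
E(l) = (-1/24 + l)/(2*l) (E(l) = (l - 1/24)/(l + l) = (-1/24 + l)/((2*l)) = (-1/24 + l)*(1/(2*l)) = (-1/24 + l)/(2*l))
E((O(-4)*(-3))*(-1))*d = ((-1 + 24*((1*(-3))*(-1)))/(48*(((1*(-3))*(-1)))))*(-12) = ((-1 + 24*(-3*(-1)))/(48*((-3*(-1)))))*(-12) = ((1/48)*(-1 + 24*3)/3)*(-12) = ((1/48)*(1/3)*(-1 + 72))*(-12) = ((1/48)*(1/3)*71)*(-12) = (71/144)*(-12) = -71/12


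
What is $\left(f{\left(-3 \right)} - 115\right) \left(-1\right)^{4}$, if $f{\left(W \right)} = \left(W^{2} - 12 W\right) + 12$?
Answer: $-58$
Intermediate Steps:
$f{\left(W \right)} = 12 + W^{2} - 12 W$
$\left(f{\left(-3 \right)} - 115\right) \left(-1\right)^{4} = \left(\left(12 + \left(-3\right)^{2} - -36\right) - 115\right) \left(-1\right)^{4} = \left(\left(12 + 9 + 36\right) - 115\right) 1 = \left(57 - 115\right) 1 = \left(-58\right) 1 = -58$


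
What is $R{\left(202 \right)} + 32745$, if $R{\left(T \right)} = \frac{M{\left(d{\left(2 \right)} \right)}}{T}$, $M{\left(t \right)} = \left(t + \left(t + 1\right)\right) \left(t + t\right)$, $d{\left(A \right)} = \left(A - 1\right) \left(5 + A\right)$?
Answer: $\frac{3307350}{101} \approx 32746.0$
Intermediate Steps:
$d{\left(A \right)} = \left(-1 + A\right) \left(5 + A\right)$
$M{\left(t \right)} = 2 t \left(1 + 2 t\right)$ ($M{\left(t \right)} = \left(t + \left(1 + t\right)\right) 2 t = \left(1 + 2 t\right) 2 t = 2 t \left(1 + 2 t\right)$)
$R{\left(T \right)} = \frac{210}{T}$ ($R{\left(T \right)} = \frac{2 \left(-5 + 2^{2} + 4 \cdot 2\right) \left(1 + 2 \left(-5 + 2^{2} + 4 \cdot 2\right)\right)}{T} = \frac{2 \left(-5 + 4 + 8\right) \left(1 + 2 \left(-5 + 4 + 8\right)\right)}{T} = \frac{2 \cdot 7 \left(1 + 2 \cdot 7\right)}{T} = \frac{2 \cdot 7 \left(1 + 14\right)}{T} = \frac{2 \cdot 7 \cdot 15}{T} = \frac{210}{T}$)
$R{\left(202 \right)} + 32745 = \frac{210}{202} + 32745 = 210 \cdot \frac{1}{202} + 32745 = \frac{105}{101} + 32745 = \frac{3307350}{101}$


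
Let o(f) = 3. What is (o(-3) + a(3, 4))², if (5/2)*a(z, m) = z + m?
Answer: 841/25 ≈ 33.640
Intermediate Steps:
a(z, m) = 2*m/5 + 2*z/5 (a(z, m) = 2*(z + m)/5 = 2*(m + z)/5 = 2*m/5 + 2*z/5)
(o(-3) + a(3, 4))² = (3 + ((⅖)*4 + (⅖)*3))² = (3 + (8/5 + 6/5))² = (3 + 14/5)² = (29/5)² = 841/25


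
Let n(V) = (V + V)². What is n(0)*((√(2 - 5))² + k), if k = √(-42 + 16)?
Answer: 0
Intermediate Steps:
n(V) = 4*V² (n(V) = (2*V)² = 4*V²)
k = I*√26 (k = √(-26) = I*√26 ≈ 5.099*I)
n(0)*((√(2 - 5))² + k) = (4*0²)*((√(2 - 5))² + I*√26) = (4*0)*((√(-3))² + I*√26) = 0*((I*√3)² + I*√26) = 0*(-3 + I*√26) = 0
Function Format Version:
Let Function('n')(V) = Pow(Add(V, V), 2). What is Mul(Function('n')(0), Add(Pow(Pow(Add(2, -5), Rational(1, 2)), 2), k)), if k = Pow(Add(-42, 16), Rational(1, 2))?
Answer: 0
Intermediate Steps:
Function('n')(V) = Mul(4, Pow(V, 2)) (Function('n')(V) = Pow(Mul(2, V), 2) = Mul(4, Pow(V, 2)))
k = Mul(I, Pow(26, Rational(1, 2))) (k = Pow(-26, Rational(1, 2)) = Mul(I, Pow(26, Rational(1, 2))) ≈ Mul(5.0990, I))
Mul(Function('n')(0), Add(Pow(Pow(Add(2, -5), Rational(1, 2)), 2), k)) = Mul(Mul(4, Pow(0, 2)), Add(Pow(Pow(Add(2, -5), Rational(1, 2)), 2), Mul(I, Pow(26, Rational(1, 2))))) = Mul(Mul(4, 0), Add(Pow(Pow(-3, Rational(1, 2)), 2), Mul(I, Pow(26, Rational(1, 2))))) = Mul(0, Add(Pow(Mul(I, Pow(3, Rational(1, 2))), 2), Mul(I, Pow(26, Rational(1, 2))))) = Mul(0, Add(-3, Mul(I, Pow(26, Rational(1, 2))))) = 0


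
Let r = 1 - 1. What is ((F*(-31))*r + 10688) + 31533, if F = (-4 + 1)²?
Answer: 42221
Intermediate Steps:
r = 0
F = 9 (F = (-3)² = 9)
((F*(-31))*r + 10688) + 31533 = ((9*(-31))*0 + 10688) + 31533 = (-279*0 + 10688) + 31533 = (0 + 10688) + 31533 = 10688 + 31533 = 42221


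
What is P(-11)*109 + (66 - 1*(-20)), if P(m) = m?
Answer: -1113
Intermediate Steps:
P(-11)*109 + (66 - 1*(-20)) = -11*109 + (66 - 1*(-20)) = -1199 + (66 + 20) = -1199 + 86 = -1113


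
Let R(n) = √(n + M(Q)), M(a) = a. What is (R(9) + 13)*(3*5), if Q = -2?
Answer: 195 + 15*√7 ≈ 234.69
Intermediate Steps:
R(n) = √(-2 + n) (R(n) = √(n - 2) = √(-2 + n))
(R(9) + 13)*(3*5) = (√(-2 + 9) + 13)*(3*5) = (√7 + 13)*15 = (13 + √7)*15 = 195 + 15*√7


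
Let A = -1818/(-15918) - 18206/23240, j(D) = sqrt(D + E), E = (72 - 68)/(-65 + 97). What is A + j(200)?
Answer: -2947057/4403980 + sqrt(3202)/4 ≈ 13.477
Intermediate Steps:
E = 1/8 (E = 4/32 = 4*(1/32) = 1/8 ≈ 0.12500)
j(D) = sqrt(1/8 + D) (j(D) = sqrt(D + 1/8) = sqrt(1/8 + D))
A = -2947057/4403980 (A = -1818*(-1/15918) - 18206*1/23240 = 303/2653 - 9103/11620 = -2947057/4403980 ≈ -0.66918)
A + j(200) = -2947057/4403980 + sqrt(2 + 16*200)/4 = -2947057/4403980 + sqrt(2 + 3200)/4 = -2947057/4403980 + sqrt(3202)/4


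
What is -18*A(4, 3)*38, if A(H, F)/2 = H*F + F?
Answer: -20520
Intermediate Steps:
A(H, F) = 2*F + 2*F*H (A(H, F) = 2*(H*F + F) = 2*(F*H + F) = 2*(F + F*H) = 2*F + 2*F*H)
-18*A(4, 3)*38 = -36*3*(1 + 4)*38 = -36*3*5*38 = -18*30*38 = -540*38 = -20520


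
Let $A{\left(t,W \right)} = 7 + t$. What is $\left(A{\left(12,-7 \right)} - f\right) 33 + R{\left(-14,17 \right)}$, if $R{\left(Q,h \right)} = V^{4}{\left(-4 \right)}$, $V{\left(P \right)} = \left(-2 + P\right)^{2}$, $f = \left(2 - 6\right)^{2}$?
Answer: $1679715$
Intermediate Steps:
$f = 16$ ($f = \left(-4\right)^{2} = 16$)
$R{\left(Q,h \right)} = 1679616$ ($R{\left(Q,h \right)} = \left(\left(-2 - 4\right)^{2}\right)^{4} = \left(\left(-6\right)^{2}\right)^{4} = 36^{4} = 1679616$)
$\left(A{\left(12,-7 \right)} - f\right) 33 + R{\left(-14,17 \right)} = \left(\left(7 + 12\right) - 16\right) 33 + 1679616 = \left(19 - 16\right) 33 + 1679616 = 3 \cdot 33 + 1679616 = 99 + 1679616 = 1679715$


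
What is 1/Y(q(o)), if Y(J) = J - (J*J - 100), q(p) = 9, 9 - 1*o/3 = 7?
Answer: 1/28 ≈ 0.035714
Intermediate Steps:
o = 6 (o = 27 - 3*7 = 27 - 21 = 6)
Y(J) = 100 + J - J**2 (Y(J) = J - (J**2 - 100) = J - (-100 + J**2) = J + (100 - J**2) = 100 + J - J**2)
1/Y(q(o)) = 1/(100 + 9 - 1*9**2) = 1/(100 + 9 - 1*81) = 1/(100 + 9 - 81) = 1/28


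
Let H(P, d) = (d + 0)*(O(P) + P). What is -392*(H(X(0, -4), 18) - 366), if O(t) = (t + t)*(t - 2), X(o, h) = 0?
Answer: 143472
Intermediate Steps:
O(t) = 2*t*(-2 + t) (O(t) = (2*t)*(-2 + t) = 2*t*(-2 + t))
H(P, d) = d*(P + 2*P*(-2 + P)) (H(P, d) = (d + 0)*(2*P*(-2 + P) + P) = d*(P + 2*P*(-2 + P)))
-392*(H(X(0, -4), 18) - 366) = -392*(0*18*(-3 + 2*0) - 366) = -392*(0*18*(-3 + 0) - 366) = -392*(0*18*(-3) - 366) = -392*(0 - 366) = -392*(-366) = 143472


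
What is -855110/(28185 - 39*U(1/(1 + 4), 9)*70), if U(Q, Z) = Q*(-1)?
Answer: -855110/28731 ≈ -29.763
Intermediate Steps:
U(Q, Z) = -Q
-855110/(28185 - 39*U(1/(1 + 4), 9)*70) = -855110/(28185 - (-39)/(1 + 4)*70) = -855110/(28185 - (-39)/5*70) = -855110/(28185 - 39*(-⅕)*70) = -855110/(28185 + (39/5)*70) = -855110/(28185 + 546) = -855110/28731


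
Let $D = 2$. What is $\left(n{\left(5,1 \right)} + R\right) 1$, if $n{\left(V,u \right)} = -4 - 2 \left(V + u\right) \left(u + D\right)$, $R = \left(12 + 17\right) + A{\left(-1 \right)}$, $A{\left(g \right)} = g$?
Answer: $-12$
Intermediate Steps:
$R = 28$ ($R = \left(12 + 17\right) - 1 = 29 - 1 = 28$)
$n{\left(V,u \right)} = -4 - 2 \left(2 + u\right) \left(V + u\right)$ ($n{\left(V,u \right)} = -4 - 2 \left(V + u\right) \left(u + 2\right) = -4 - 2 \left(V + u\right) \left(2 + u\right) = -4 - 2 \left(2 + u\right) \left(V + u\right)$)
$\left(n{\left(5,1 \right)} + R\right) 1 = \left(\left(-4 - 20 - 4 - 2 \cdot 1^{2} - 10 \cdot 1\right) + 28\right) 1 = \left(\left(-4 - 20 - 4 - 2 - 10\right) + 28\right) 1 = \left(-40 + 28\right) 1 = \left(-12\right) 1 = -12$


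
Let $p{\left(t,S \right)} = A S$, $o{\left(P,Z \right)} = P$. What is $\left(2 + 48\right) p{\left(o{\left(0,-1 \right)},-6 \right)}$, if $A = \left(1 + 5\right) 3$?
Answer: $-5400$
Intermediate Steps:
$A = 18$ ($A = 6 \cdot 3 = 18$)
$p{\left(t,S \right)} = 18 S$
$\left(2 + 48\right) p{\left(o{\left(0,-1 \right)},-6 \right)} = \left(2 + 48\right) 18 \left(-6\right) = 50 \left(-108\right) = -5400$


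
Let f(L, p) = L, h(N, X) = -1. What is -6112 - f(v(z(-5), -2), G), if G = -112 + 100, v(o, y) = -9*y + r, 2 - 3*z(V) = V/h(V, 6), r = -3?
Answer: -6127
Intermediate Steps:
z(V) = ⅔ + V/3 (z(V) = ⅔ - V/(3*(-1)) = ⅔ - V*(-1)/3 = ⅔ - (-1)*V/3 = ⅔ + V/3)
v(o, y) = -3 - 9*y (v(o, y) = -9*y - 3 = -3 - 9*y)
G = -12
-6112 - f(v(z(-5), -2), G) = -6112 - (-3 - 9*(-2)) = -6112 - (-3 + 18) = -6112 - 1*15 = -6112 - 15 = -6127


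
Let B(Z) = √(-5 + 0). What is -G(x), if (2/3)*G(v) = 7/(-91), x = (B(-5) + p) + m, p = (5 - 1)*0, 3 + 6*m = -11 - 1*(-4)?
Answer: 3/26 ≈ 0.11538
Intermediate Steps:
B(Z) = I*√5 (B(Z) = √(-5) = I*√5)
m = -5/3 (m = -½ + (-11 - 1*(-4))/6 = -½ + (-11 + 4)/6 = -½ + (⅙)*(-7) = -½ - 7/6 = -5/3 ≈ -1.6667)
p = 0 (p = 4*0 = 0)
x = -5/3 + I*√5 (x = (I*√5 + 0) - 5/3 = I*√5 - 5/3 = -5/3 + I*√5 ≈ -1.6667 + 2.2361*I)
G(v) = -3/26 (G(v) = 3*(7/(-91))/2 = 3*(7*(-1/91))/2 = (3/2)*(-1/13) = -3/26)
-G(x) = -1*(-3/26) = 3/26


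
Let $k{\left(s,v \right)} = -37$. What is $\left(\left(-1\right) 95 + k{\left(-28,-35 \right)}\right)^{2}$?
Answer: $17424$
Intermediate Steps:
$\left(\left(-1\right) 95 + k{\left(-28,-35 \right)}\right)^{2} = \left(\left(-1\right) 95 - 37\right)^{2} = \left(-95 - 37\right)^{2} = \left(-132\right)^{2} = 17424$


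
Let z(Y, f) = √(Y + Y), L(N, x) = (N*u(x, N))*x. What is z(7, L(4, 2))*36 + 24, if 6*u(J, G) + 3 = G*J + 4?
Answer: 24 + 36*√14 ≈ 158.70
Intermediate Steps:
u(J, G) = ⅙ + G*J/6 (u(J, G) = -½ + (G*J + 4)/6 = -½ + (4 + G*J)/6 = -½ + (⅔ + G*J/6) = ⅙ + G*J/6)
L(N, x) = N*x*(⅙ + N*x/6) (L(N, x) = (N*(⅙ + N*x/6))*x = N*x*(⅙ + N*x/6))
z(Y, f) = √2*√Y (z(Y, f) = √(2*Y) = √2*√Y)
z(7, L(4, 2))*36 + 24 = (√2*√7)*36 + 24 = √14*36 + 24 = 36*√14 + 24 = 24 + 36*√14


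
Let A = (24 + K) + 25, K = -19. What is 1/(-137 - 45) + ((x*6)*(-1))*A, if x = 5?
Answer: -163801/182 ≈ -900.01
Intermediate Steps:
A = 30 (A = (24 - 19) + 25 = 5 + 25 = 30)
1/(-137 - 45) + ((x*6)*(-1))*A = 1/(-137 - 45) + ((5*6)*(-1))*30 = 1/(-182) + (30*(-1))*30 = -1/182 - 30*30 = -1/182 - 900 = -163801/182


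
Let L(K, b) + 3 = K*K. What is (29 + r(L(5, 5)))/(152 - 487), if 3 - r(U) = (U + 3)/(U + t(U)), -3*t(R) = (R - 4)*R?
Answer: -709/7370 ≈ -0.096201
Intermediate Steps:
t(R) = -R*(-4 + R)/3 (t(R) = -(R - 4)*R/3 = -(-4 + R)*R/3 = -R*(-4 + R)/3)
L(K, b) = -3 + K**2 (L(K, b) = -3 + K*K = -3 + K**2)
r(U) = 3 - (3 + U)/(U + U*(4 - U)/3) (r(U) = 3 - (U + 3)/(U + U*(4 - U)/3) = 3 - (3 + U)/(U + U*(4 - U)/3))
(29 + r(L(5, 5)))/(152 - 487) = (29 + 3*(3 + (-3 + 5**2)**2 - 6*(-3 + 5**2))/((-3 + 5**2)*(-7 + (-3 + 5**2))))/(152 - 487) = (29 + 3*(3 + (-3 + 25)**2 - 6*(-3 + 25))/((-3 + 25)*(-7 + (-3 + 25))))/(-335) = (29 + 3*(3 + 22**2 - 6*22)/(22*(-7 + 22)))*(-1/335) = (29 + 3*(1/22)*(3 + 484 - 132)/15)*(-1/335) = (29 + 3*(1/22)*(1/15)*355)*(-1/335) = (29 + 71/22)*(-1/335) = (709/22)*(-1/335) = -709/7370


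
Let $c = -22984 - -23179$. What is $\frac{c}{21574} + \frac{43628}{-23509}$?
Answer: $- \frac{936646217}{507183166} \approx -1.8468$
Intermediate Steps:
$c = 195$ ($c = -22984 + 23179 = 195$)
$\frac{c}{21574} + \frac{43628}{-23509} = \frac{195}{21574} + \frac{43628}{-23509} = 195 \cdot \frac{1}{21574} + 43628 \left(- \frac{1}{23509}\right) = \frac{195}{21574} - \frac{43628}{23509} = - \frac{936646217}{507183166}$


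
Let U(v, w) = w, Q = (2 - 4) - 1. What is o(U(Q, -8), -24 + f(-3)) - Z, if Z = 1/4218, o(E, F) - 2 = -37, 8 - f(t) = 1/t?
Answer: -147631/4218 ≈ -35.000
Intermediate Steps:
Q = -3 (Q = -2 - 1 = -3)
f(t) = 8 - 1/t
o(E, F) = -35 (o(E, F) = 2 - 37 = -35)
Z = 1/4218 ≈ 0.00023708
o(U(Q, -8), -24 + f(-3)) - Z = -35 - 1*1/4218 = -35 - 1/4218 = -147631/4218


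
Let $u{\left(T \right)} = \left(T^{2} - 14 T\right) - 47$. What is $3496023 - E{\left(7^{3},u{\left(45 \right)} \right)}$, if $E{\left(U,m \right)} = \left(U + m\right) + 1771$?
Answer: $3492561$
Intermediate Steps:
$u{\left(T \right)} = -47 + T^{2} - 14 T$
$E{\left(U,m \right)} = 1771 + U + m$
$3496023 - E{\left(7^{3},u{\left(45 \right)} \right)} = 3496023 - \left(1771 + 7^{3} - \left(677 - 2025\right)\right) = 3496023 - \left(1771 + 343 - -1348\right) = 3496023 - \left(1771 + 343 + 1348\right) = 3496023 - 3462 = 3492561$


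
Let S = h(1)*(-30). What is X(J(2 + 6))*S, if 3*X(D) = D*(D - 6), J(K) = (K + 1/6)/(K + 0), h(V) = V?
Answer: 58555/1152 ≈ 50.829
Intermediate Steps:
J(K) = (1/6 + K)/K (J(K) = (K + 1/6)/K = (1/6 + K)/K)
X(D) = D*(-6 + D)/3 (X(D) = (D*(D - 6))/3 = (D*(-6 + D))/3 = D*(-6 + D)/3)
S = -30 (S = 1*(-30) = -30)
X(J(2 + 6))*S = (((1/6 + (2 + 6))/(2 + 6))*(-6 + (1/6 + (2 + 6))/(2 + 6))/3)*(-30) = (((1/6 + 8)/8)*(-6 + (1/6 + 8)/8)/3)*(-30) = (((1/8)*(49/6))*(-6 + (1/8)*(49/6))/3)*(-30) = ((1/3)*(49/48)*(-6 + 49/48))*(-30) = ((1/3)*(49/48)*(-239/48))*(-30) = -11711/6912*(-30) = 58555/1152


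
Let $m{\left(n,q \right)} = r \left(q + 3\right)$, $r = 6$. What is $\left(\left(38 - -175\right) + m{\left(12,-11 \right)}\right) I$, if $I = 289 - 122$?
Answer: $27555$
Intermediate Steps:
$m{\left(n,q \right)} = 18 + 6 q$ ($m{\left(n,q \right)} = 6 \left(q + 3\right) = 6 \left(3 + q\right) = 18 + 6 q$)
$I = 167$
$\left(\left(38 - -175\right) + m{\left(12,-11 \right)}\right) I = \left(\left(38 - -175\right) + \left(18 + 6 \left(-11\right)\right)\right) 167 = \left(\left(38 + 175\right) + \left(18 - 66\right)\right) 167 = \left(213 - 48\right) 167 = 165 \cdot 167 = 27555$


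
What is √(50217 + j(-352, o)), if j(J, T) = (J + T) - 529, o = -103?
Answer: √49233 ≈ 221.89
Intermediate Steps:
j(J, T) = -529 + J + T
√(50217 + j(-352, o)) = √(50217 + (-529 - 352 - 103)) = √(50217 - 984) = √49233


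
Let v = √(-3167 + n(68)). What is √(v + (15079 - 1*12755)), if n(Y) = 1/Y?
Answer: √(2686544 + 238*I*√74715)/34 ≈ 48.211 + 0.58364*I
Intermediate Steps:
v = 7*I*√74715/34 (v = √(-3167 + 1/68) = √(-215355/68) = 7*I*√74715/34 ≈ 56.276*I)
√(v + (15079 - 1*12755)) = √(7*I*√74715/34 + (15079 - 1*12755)) = √(7*I*√74715/34 + (15079 - 12755)) = √(7*I*√74715/34 + 2324) = √(2324 + 7*I*√74715/34)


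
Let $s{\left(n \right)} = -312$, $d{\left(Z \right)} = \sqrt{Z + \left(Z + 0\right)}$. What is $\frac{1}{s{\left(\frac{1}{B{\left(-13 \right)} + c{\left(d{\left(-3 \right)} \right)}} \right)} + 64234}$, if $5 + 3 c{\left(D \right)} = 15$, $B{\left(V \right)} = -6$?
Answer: $\frac{1}{63922} \approx 1.5644 \cdot 10^{-5}$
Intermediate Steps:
$d{\left(Z \right)} = \sqrt{2} \sqrt{Z}$ ($d{\left(Z \right)} = \sqrt{Z + Z} = \sqrt{2 Z} = \sqrt{2} \sqrt{Z}$)
$c{\left(D \right)} = \frac{10}{3}$ ($c{\left(D \right)} = - \frac{5}{3} + \frac{1}{3} \cdot 15 = - \frac{5}{3} + 5 = \frac{10}{3}$)
$\frac{1}{s{\left(\frac{1}{B{\left(-13 \right)} + c{\left(d{\left(-3 \right)} \right)}} \right)} + 64234} = \frac{1}{-312 + 64234} = \frac{1}{63922}$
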